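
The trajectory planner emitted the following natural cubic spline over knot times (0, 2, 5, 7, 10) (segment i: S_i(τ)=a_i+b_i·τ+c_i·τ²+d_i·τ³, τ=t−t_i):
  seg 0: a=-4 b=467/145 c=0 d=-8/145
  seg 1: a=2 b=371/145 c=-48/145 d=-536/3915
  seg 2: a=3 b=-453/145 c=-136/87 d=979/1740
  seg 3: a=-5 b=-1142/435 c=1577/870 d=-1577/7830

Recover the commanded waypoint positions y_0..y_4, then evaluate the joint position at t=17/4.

y_0=-4 y_1=2 y_2=3 y_3=-5 y_4=-2
S(17/4) = 1049/232

y_0 = S_0(0) = a_0 = -4
y_1 = S_1(0) = a_1 = 2
y_2 = S_2(0) = a_2 = 3
y_3 = S_3(0) = a_3 = -5
y_4 = S_3(3) = -2
t_q=17/4 is in segment 1 (τ=9/4); S_1(τ)=1049/232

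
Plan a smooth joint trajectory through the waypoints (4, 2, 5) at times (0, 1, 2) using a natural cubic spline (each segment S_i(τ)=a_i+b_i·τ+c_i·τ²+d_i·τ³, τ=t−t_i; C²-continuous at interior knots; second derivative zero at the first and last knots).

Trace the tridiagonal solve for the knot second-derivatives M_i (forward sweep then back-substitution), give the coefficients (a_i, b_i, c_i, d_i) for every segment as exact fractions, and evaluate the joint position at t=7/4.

  seg 0: a=4 b=-13/4 c=0 d=5/4
  seg 1: a=2 b=1/2 c=15/4 d=-5/4
S(7/4) = 1013/256

Δ: Δ0=-2, Δ1=3
row 1: diag=4, rhs=30; c'=1/4, d'=15/2
back: M1=15/2
M: M0=0, M1=15/2, M2=0
seg 0: a=4, c=M0/2=0, d=(M1−M0)/(6·1)=5/4, b=Δ0−h0·(2M0+M1)/6=-13/4
seg 1: a=2, c=M1/2=15/4, d=(M2−M1)/(6·1)=-5/4, b=Δ1−h1·(2M1+M2)/6=1/2
t_q=7/4 → seg 1, τ=3/4; S=2+1/2·τ+15/4·τ²+-5/4·τ³=1013/256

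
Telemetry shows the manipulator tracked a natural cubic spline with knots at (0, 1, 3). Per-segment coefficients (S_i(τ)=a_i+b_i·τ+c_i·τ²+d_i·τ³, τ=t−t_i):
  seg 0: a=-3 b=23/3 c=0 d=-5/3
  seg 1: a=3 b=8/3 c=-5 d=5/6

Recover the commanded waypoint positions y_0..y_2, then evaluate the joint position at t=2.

y_0 = S_0(0) = a_0 = -3
y_1 = S_1(0) = a_1 = 3
y_2 = S_1(2) = -5
t_q=2 is in segment 1 (τ=1); S_1(τ)=3/2

y_0=-3 y_1=3 y_2=-5
S(2) = 3/2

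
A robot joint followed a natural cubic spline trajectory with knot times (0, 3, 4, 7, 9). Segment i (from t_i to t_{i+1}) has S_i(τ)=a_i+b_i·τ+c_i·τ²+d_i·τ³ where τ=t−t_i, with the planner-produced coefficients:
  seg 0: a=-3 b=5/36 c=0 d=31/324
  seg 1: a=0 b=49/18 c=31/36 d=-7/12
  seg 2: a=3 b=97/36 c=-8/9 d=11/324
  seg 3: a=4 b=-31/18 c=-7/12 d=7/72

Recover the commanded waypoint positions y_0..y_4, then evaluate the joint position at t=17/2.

y_0 = S_0(0) = a_0 = -3
y_1 = S_1(0) = a_1 = 0
y_2 = S_2(0) = a_2 = 3
y_3 = S_3(0) = a_3 = 4
y_4 = S_3(2) = -1
t_q=17/2 is in segment 3 (τ=3/2); S_3(τ)=83/192

y_0=-3 y_1=0 y_2=3 y_3=4 y_4=-1
S(17/2) = 83/192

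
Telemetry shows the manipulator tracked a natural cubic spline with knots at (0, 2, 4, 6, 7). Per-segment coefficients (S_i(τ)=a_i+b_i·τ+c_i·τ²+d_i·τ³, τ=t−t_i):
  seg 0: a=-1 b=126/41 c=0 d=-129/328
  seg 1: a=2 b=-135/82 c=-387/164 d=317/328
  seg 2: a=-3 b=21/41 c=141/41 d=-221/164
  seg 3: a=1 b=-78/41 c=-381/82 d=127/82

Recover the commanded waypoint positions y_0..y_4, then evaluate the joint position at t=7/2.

y_0=-1 y_1=2 y_2=-3 y_3=1 y_4=-4
S(7/2) = -6605/2624

y_0 = S_0(0) = a_0 = -1
y_1 = S_1(0) = a_1 = 2
y_2 = S_2(0) = a_2 = -3
y_3 = S_3(0) = a_3 = 1
y_4 = S_3(1) = -4
t_q=7/2 is in segment 1 (τ=3/2); S_1(τ)=-6605/2624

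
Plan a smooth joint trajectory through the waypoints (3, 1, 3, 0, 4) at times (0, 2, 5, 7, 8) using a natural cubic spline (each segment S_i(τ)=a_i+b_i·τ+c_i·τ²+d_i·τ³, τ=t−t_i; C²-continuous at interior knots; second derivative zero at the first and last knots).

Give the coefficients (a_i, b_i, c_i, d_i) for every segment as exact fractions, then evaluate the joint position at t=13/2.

Δ: Δ0=-1, Δ1=2/3, Δ2=-3/2, Δ3=4
row 1: diag=10, rhs=10; c'=3/10, d'=1
row 2: denom=10−3·3/10=91/10; d'=(-13−3·1)/(91/10)=-160/91
row 3: denom=6−2·20/91=506/91; d'=(33−2·-160/91)/(506/91)=3323/506
back: M3=3323/506
back: M2=-160/91−20/91·3323/506=-810/253
back: M1=1−3/10·-810/253=496/253
M: M0=0, M1=496/253, M2=-810/253, M3=3323/506, M4=0
seg 0: a=3, c=M0/2=0, d=(M1−M0)/(6·2)=124/759, b=Δ0−h0·(2M0+M1)/6=-1255/759
seg 1: a=1, c=M1/2=248/253, d=(M2−M1)/(6·3)=-653/2277, b=Δ1−h1·(2M1+M2)/6=233/759
seg 2: a=3, c=M2/2=-405/253, d=(M3−M2)/(6·2)=4943/6072, b=Δ2−h2·(2M2+M3)/6=-1180/759
seg 3: a=0, c=M3/2=3323/1012, d=(M4−M3)/(6·1)=-3323/3036, b=Δ3−h3·(2M3+M4)/6=2749/1518
t_q=13/2 → seg 2, τ=3/2; S=3+-1180/759·τ+-405/253·τ²+4943/6072·τ³=-3017/16192

  seg 0: a=3 b=-1255/759 c=0 d=124/759
  seg 1: a=1 b=233/759 c=248/253 d=-653/2277
  seg 2: a=3 b=-1180/759 c=-405/253 d=4943/6072
  seg 3: a=0 b=2749/1518 c=3323/1012 d=-3323/3036
S(13/2) = -3017/16192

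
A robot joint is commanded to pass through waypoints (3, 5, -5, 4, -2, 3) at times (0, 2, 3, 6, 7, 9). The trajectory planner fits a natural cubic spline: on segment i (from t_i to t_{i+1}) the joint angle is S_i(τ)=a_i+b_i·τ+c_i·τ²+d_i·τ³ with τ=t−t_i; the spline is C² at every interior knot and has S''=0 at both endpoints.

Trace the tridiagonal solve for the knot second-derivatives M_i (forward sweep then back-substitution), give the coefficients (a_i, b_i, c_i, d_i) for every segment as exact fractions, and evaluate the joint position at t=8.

  seg 0: a=3 b=10566/1885 c=0 d=-8681/7540
  seg 1: a=5 b=-15477/1885 c=-26043/3770 d=19297/3770
  seg 2: a=-5 b=-25149/3770 c=15924/1885 d=-101/58
  seg 3: a=4 b=-5658/1885 c=-27237/3770 d=15933/3770
  seg 4: a=-2 b=-17991/3770 c=10281/1885 d=-3427/3770
S(8) = -4198/1885

Δ: Δ0=1, Δ1=-10, Δ2=3, Δ3=-6, Δ4=5/2
row 1: diag=6, rhs=-66; c'=1/6, d'=-11
row 2: denom=8−1·1/6=47/6; d'=(78−1·-11)/(47/6)=534/47
row 3: denom=8−3·18/47=322/47; d'=(-54−3·534/47)/(322/47)=-90/7
row 4: denom=6−1·47/322=1885/322; d'=(51−1·-90/7)/(1885/322)=20562/1885
back: M4=20562/1885
back: M3=-90/7−47/322·20562/1885=-27237/1885
back: M2=534/47−18/47·-27237/1885=31848/1885
back: M1=-11−1/6·31848/1885=-26043/1885
M: M0=0, M1=-26043/1885, M2=31848/1885, M3=-27237/1885, M4=20562/1885, M5=0
seg 0: a=3, c=M0/2=0, d=(M1−M0)/(6·2)=-8681/7540, b=Δ0−h0·(2M0+M1)/6=10566/1885
seg 1: a=5, c=M1/2=-26043/3770, d=(M2−M1)/(6·1)=19297/3770, b=Δ1−h1·(2M1+M2)/6=-15477/1885
seg 2: a=-5, c=M2/2=15924/1885, d=(M3−M2)/(6·3)=-101/58, b=Δ2−h2·(2M2+M3)/6=-25149/3770
seg 3: a=4, c=M3/2=-27237/3770, d=(M4−M3)/(6·1)=15933/3770, b=Δ3−h3·(2M3+M4)/6=-5658/1885
seg 4: a=-2, c=M4/2=10281/1885, d=(M5−M4)/(6·2)=-3427/3770, b=Δ4−h4·(2M4+M5)/6=-17991/3770
t_q=8 → seg 4, τ=1; S=-2+-17991/3770·τ+10281/1885·τ²+-3427/3770·τ³=-4198/1885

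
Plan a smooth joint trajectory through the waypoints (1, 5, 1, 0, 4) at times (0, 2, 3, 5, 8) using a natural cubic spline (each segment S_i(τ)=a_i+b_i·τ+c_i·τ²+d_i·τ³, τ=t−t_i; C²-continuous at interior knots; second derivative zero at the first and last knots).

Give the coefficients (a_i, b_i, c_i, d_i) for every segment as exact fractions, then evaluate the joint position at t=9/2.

Δ: Δ0=2, Δ1=-4, Δ2=-1/2, Δ3=4/3
row 1: diag=6, rhs=-36; c'=1/6, d'=-6
row 2: denom=6−1·1/6=35/6; d'=(21−1·-6)/(35/6)=162/35
row 3: denom=10−2·12/35=326/35; d'=(11−2·162/35)/(326/35)=61/326
back: M3=61/326
back: M2=162/35−12/35·61/326=744/163
back: M1=-6−1/6·744/163=-1102/163
M: M0=0, M1=-1102/163, M2=744/163, M3=61/326, M4=0
seg 0: a=1, c=M0/2=0, d=(M1−M0)/(6·2)=-551/978, b=Δ0−h0·(2M0+M1)/6=2080/489
seg 1: a=5, c=M1/2=-551/163, d=(M2−M1)/(6·1)=923/489, b=Δ1−h1·(2M1+M2)/6=-1226/489
seg 2: a=1, c=M2/2=372/163, d=(M3−M2)/(6·2)=-1427/3912, b=Δ2−h2·(2M2+M3)/6=-1763/489
seg 3: a=0, c=M3/2=61/652, d=(M4−M3)/(6·3)=-61/5868, b=Δ3−h3·(2M3+M4)/6=1121/978
t_q=9/2 → seg 2, τ=3/2; S=1+-1763/489·τ+372/163·τ²+-1427/3912·τ³=-5259/10432

  seg 0: a=1 b=2080/489 c=0 d=-551/978
  seg 1: a=5 b=-1226/489 c=-551/163 d=923/489
  seg 2: a=1 b=-1763/489 c=372/163 d=-1427/3912
  seg 3: a=0 b=1121/978 c=61/652 d=-61/5868
S(9/2) = -5259/10432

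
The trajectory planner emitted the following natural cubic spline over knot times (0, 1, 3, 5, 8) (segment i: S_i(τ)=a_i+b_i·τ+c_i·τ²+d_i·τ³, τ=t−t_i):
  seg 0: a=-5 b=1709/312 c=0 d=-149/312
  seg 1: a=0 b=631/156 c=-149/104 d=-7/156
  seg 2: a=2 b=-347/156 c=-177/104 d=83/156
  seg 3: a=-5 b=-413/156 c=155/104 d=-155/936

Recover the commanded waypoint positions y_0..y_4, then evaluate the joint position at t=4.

y_0=-5 y_1=0 y_2=2 y_3=-5 y_4=-4
S(4) = -145/104

y_0 = S_0(0) = a_0 = -5
y_1 = S_1(0) = a_1 = 0
y_2 = S_2(0) = a_2 = 2
y_3 = S_3(0) = a_3 = -5
y_4 = S_3(3) = -4
t_q=4 is in segment 2 (τ=1); S_2(τ)=-145/104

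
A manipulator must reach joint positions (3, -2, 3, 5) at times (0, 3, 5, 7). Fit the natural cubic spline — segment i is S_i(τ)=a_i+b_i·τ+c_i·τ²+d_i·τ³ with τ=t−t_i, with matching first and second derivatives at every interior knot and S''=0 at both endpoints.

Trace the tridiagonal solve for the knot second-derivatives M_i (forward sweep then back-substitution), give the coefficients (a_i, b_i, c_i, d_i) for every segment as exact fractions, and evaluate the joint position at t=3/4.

Δ: Δ0=-5/3, Δ1=5/2, Δ2=1
row 1: diag=10, rhs=25; c'=1/5, d'=5/2
row 2: denom=8−2·1/5=38/5; d'=(-9−2·5/2)/(38/5)=-35/19
back: M2=-35/19
back: M1=5/2−1/5·-35/19=109/38
M: M0=0, M1=109/38, M2=-35/19, M3=0
seg 0: a=3, c=M0/2=0, d=(M1−M0)/(6·3)=109/684, b=Δ0−h0·(2M0+M1)/6=-707/228
seg 1: a=-2, c=M1/2=109/76, d=(M2−M1)/(6·2)=-179/456, b=Δ1−h1·(2M1+M2)/6=137/114
seg 2: a=3, c=M2/2=-35/38, d=(M3−M2)/(6·2)=35/228, b=Δ2−h2·(2M2+M3)/6=127/57
t_q=3/4 → seg 0, τ=3/4; S=3+-707/228·τ+0·τ²+109/684·τ³=3607/4864

  seg 0: a=3 b=-707/228 c=0 d=109/684
  seg 1: a=-2 b=137/114 c=109/76 d=-179/456
  seg 2: a=3 b=127/57 c=-35/38 d=35/228
S(3/4) = 3607/4864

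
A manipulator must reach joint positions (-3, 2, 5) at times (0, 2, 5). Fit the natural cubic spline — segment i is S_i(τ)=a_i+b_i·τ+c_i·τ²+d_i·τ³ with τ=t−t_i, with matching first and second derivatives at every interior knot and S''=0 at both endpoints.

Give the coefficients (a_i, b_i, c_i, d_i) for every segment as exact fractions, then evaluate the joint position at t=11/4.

Δ: Δ0=5/2, Δ1=1
row 1: diag=10, rhs=-9; c'=3/10, d'=-9/10
back: M1=-9/10
M: M0=0, M1=-9/10, M2=0
seg 0: a=-3, c=M0/2=0, d=(M1−M0)/(6·2)=-3/40, b=Δ0−h0·(2M0+M1)/6=14/5
seg 1: a=2, c=M1/2=-9/20, d=(M2−M1)/(6·3)=1/20, b=Δ1−h1·(2M1+M2)/6=19/10
t_q=11/4 → seg 1, τ=3/4; S=2+19/10·τ+-9/20·τ²+1/20·τ³=4087/1280

  seg 0: a=-3 b=14/5 c=0 d=-3/40
  seg 1: a=2 b=19/10 c=-9/20 d=1/20
S(11/4) = 4087/1280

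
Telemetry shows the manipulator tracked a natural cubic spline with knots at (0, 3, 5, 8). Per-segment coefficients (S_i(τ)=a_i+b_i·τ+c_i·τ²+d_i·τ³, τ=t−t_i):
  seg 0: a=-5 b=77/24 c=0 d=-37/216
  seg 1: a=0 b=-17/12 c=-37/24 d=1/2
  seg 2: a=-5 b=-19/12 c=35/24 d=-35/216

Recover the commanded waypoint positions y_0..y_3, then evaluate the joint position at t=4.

y_0 = S_0(0) = a_0 = -5
y_1 = S_1(0) = a_1 = 0
y_2 = S_2(0) = a_2 = -5
y_3 = S_2(3) = -1
t_q=4 is in segment 1 (τ=1); S_1(τ)=-59/24

y_0=-5 y_1=0 y_2=-5 y_3=-1
S(4) = -59/24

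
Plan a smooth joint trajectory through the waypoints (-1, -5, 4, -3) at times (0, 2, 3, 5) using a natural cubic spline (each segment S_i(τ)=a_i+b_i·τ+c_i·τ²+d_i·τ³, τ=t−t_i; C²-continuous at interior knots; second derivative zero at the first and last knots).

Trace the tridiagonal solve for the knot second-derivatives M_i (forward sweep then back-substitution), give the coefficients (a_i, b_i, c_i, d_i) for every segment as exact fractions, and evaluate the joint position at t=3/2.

Δ: Δ0=-2, Δ1=9, Δ2=-7/2
row 1: diag=6, rhs=66; c'=1/6, d'=11
row 2: denom=6−1·1/6=35/6; d'=(-75−1·11)/(35/6)=-516/35
back: M2=-516/35
back: M1=11−1/6·-516/35=471/35
M: M0=0, M1=471/35, M2=-516/35, M3=0
seg 0: a=-1, c=M0/2=0, d=(M1−M0)/(6·2)=157/140, b=Δ0−h0·(2M0+M1)/6=-227/35
seg 1: a=-5, c=M1/2=471/70, d=(M2−M1)/(6·1)=-47/10, b=Δ1−h1·(2M1+M2)/6=244/35
seg 2: a=4, c=M2/2=-258/35, d=(M3−M2)/(6·2)=43/35, b=Δ2−h2·(2M2+M3)/6=443/70
t_q=3/2 → seg 0, τ=3/2; S=-1+-227/35·τ+0·τ²+157/140·τ³=-1111/160

  seg 0: a=-1 b=-227/35 c=0 d=157/140
  seg 1: a=-5 b=244/35 c=471/70 d=-47/10
  seg 2: a=4 b=443/70 c=-258/35 d=43/35
S(3/2) = -1111/160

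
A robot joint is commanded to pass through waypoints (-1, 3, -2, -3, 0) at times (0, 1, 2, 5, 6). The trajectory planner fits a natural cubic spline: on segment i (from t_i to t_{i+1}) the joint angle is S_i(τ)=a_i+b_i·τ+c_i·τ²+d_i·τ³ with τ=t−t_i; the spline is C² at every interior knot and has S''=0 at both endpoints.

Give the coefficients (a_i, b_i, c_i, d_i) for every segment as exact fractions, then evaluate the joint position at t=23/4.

Δ: Δ0=4, Δ1=-5, Δ2=-1/3, Δ3=3
row 1: diag=4, rhs=-54; c'=1/4, d'=-27/2
row 2: denom=8−1·1/4=31/4; d'=(28−1·-27/2)/(31/4)=166/31
row 3: denom=8−3·12/31=212/31; d'=(20−3·166/31)/(212/31)=61/106
back: M3=61/106
back: M2=166/31−12/31·61/106=272/53
back: M1=-27/2−1/4·272/53=-1567/106
M: M0=0, M1=-1567/106, M2=272/53, M3=61/106, M4=0
seg 0: a=-1, c=M0/2=0, d=(M1−M0)/(6·1)=-1567/636, b=Δ0−h0·(2M0+M1)/6=4111/636
seg 1: a=3, c=M1/2=-1567/212, d=(M2−M1)/(6·1)=2111/636, b=Δ1−h1·(2M1+M2)/6=-295/318
seg 2: a=-2, c=M2/2=136/53, d=(M3−M2)/(6·3)=-161/636, b=Δ2−h2·(2M2+M3)/6=-3659/636
seg 3: a=-3, c=M3/2=61/212, d=(M4−M3)/(6·1)=-61/636, b=Δ3−h3·(2M3+M4)/6=893/318
t_q=23/4 → seg 3, τ=3/4; S=-3+893/318·τ+61/212·τ²+-61/636·τ³=-10481/13568

  seg 0: a=-1 b=4111/636 c=0 d=-1567/636
  seg 1: a=3 b=-295/318 c=-1567/212 d=2111/636
  seg 2: a=-2 b=-3659/636 c=136/53 d=-161/636
  seg 3: a=-3 b=893/318 c=61/212 d=-61/636
S(23/4) = -10481/13568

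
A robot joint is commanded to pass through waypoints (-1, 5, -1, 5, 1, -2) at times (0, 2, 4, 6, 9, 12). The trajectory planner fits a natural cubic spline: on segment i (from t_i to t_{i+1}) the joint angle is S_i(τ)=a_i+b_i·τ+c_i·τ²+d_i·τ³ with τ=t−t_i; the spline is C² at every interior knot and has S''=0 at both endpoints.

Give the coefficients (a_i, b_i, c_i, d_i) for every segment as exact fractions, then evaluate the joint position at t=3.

Δ: Δ0=3, Δ1=-3, Δ2=3, Δ3=-4/3, Δ4=-1
row 1: diag=8, rhs=-36; c'=1/4, d'=-9/2
row 2: denom=8−2·1/4=15/2; d'=(36−2·-9/2)/(15/2)=6
row 3: denom=10−2·4/15=142/15; d'=(-26−2·6)/(142/15)=-285/71
row 4: denom=12−3·45/142=1569/142; d'=(2−3·-285/71)/(1569/142)=1994/1569
back: M4=1994/1569
back: M3=-285/71−45/142·1994/1569=-2310/523
back: M2=6−4/15·-2310/523=3754/523
back: M1=-9/2−1/4·3754/523=-3292/523
M: M0=0, M1=-3292/523, M2=3754/523, M3=-2310/523, M4=1994/1569, M5=0
seg 0: a=-1, c=M0/2=0, d=(M1−M0)/(6·2)=-823/1569, b=Δ0−h0·(2M0+M1)/6=7999/1569
seg 1: a=5, c=M1/2=-1646/523, d=(M2−M1)/(6·2)=3523/3138, b=Δ1−h1·(2M1+M2)/6=-1877/1569
seg 2: a=-1, c=M2/2=1877/523, d=(M3−M2)/(6·2)=-1516/1569, b=Δ2−h2·(2M2+M3)/6=-491/1569
seg 3: a=5, c=M3/2=-1155/523, d=(M4−M3)/(6·3)=4462/14121, b=Δ3−h3·(2M3+M4)/6=3841/1569
seg 4: a=1, c=M4/2=997/1569, d=(M5−M4)/(6·3)=-997/14121, b=Δ4−h4·(2M4+M5)/6=-3563/1569
t_q=3 → seg 1, τ=1; S=5+-1877/1569·τ+-1646/523·τ²+3523/3138·τ³=1861/1046

  seg 0: a=-1 b=7999/1569 c=0 d=-823/1569
  seg 1: a=5 b=-1877/1569 c=-1646/523 d=3523/3138
  seg 2: a=-1 b=-491/1569 c=1877/523 d=-1516/1569
  seg 3: a=5 b=3841/1569 c=-1155/523 d=4462/14121
  seg 4: a=1 b=-3563/1569 c=997/1569 d=-997/14121
S(3) = 1861/1046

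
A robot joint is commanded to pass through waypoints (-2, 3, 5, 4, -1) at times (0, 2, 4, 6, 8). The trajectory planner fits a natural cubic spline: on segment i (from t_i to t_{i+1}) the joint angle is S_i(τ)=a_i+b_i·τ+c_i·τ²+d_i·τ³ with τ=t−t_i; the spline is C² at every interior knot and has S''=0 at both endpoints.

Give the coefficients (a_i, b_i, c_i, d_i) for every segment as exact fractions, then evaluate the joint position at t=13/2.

  seg 0: a=-2 b=317/112 c=0 d=-37/448
  seg 1: a=3 b=103/56 c=-111/224 d=17/448
  seg 2: a=5 b=5/16 c=-15/56 d=-31/448
  seg 3: a=4 b=-89/56 c=-153/224 d=51/448
S(13/2) = 1561/512

Δ: Δ0=5/2, Δ1=1, Δ2=-1/2, Δ3=-5/2
row 1: diag=8, rhs=-9; c'=1/4, d'=-9/8
row 2: denom=8−2·1/4=15/2; d'=(-9−2·-9/8)/(15/2)=-9/10
row 3: denom=8−2·4/15=112/15; d'=(-12−2·-9/10)/(112/15)=-153/112
back: M3=-153/112
back: M2=-9/10−4/15·-153/112=-15/28
back: M1=-9/8−1/4·-15/28=-111/112
M: M0=0, M1=-111/112, M2=-15/28, M3=-153/112, M4=0
seg 0: a=-2, c=M0/2=0, d=(M1−M0)/(6·2)=-37/448, b=Δ0−h0·(2M0+M1)/6=317/112
seg 1: a=3, c=M1/2=-111/224, d=(M2−M1)/(6·2)=17/448, b=Δ1−h1·(2M1+M2)/6=103/56
seg 2: a=5, c=M2/2=-15/56, d=(M3−M2)/(6·2)=-31/448, b=Δ2−h2·(2M2+M3)/6=5/16
seg 3: a=4, c=M3/2=-153/224, d=(M4−M3)/(6·2)=51/448, b=Δ3−h3·(2M3+M4)/6=-89/56
t_q=13/2 → seg 3, τ=1/2; S=4+-89/56·τ+-153/224·τ²+51/448·τ³=1561/512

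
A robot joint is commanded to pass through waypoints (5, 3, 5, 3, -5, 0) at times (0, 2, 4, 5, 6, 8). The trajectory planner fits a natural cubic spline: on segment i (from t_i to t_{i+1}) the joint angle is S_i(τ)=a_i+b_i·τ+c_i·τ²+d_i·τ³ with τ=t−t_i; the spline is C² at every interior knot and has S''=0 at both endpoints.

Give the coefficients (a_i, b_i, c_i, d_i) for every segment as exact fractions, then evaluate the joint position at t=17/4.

  seg 0: a=5 b=-791/482 c=0 d=309/1928
  seg 1: a=3 b=68/241 c=927/964 d=-581/1928
  seg 2: a=5 b=247/482 c=-204/241 d=-803/482
  seg 3: a=3 b=-1489/241 c=-2817/482 d=1939/482
  seg 4: a=-5 b=-2795/482 c=1500/241 d=-250/241
S(17/4) = 155757/30848

Δ: Δ0=-1, Δ1=1, Δ2=-2, Δ3=-8, Δ4=5/2
row 1: diag=8, rhs=12; c'=1/4, d'=3/2
row 2: denom=6−2·1/4=11/2; d'=(-18−2·3/2)/(11/2)=-42/11
row 3: denom=4−1·2/11=42/11; d'=(-36−1·-42/11)/(42/11)=-59/7
row 4: denom=6−1·11/42=241/42; d'=(63−1·-59/7)/(241/42)=3000/241
back: M4=3000/241
back: M3=-59/7−11/42·3000/241=-2817/241
back: M2=-42/11−2/11·-2817/241=-408/241
back: M1=3/2−1/4·-408/241=927/482
M: M0=0, M1=927/482, M2=-408/241, M3=-2817/241, M4=3000/241, M5=0
seg 0: a=5, c=M0/2=0, d=(M1−M0)/(6·2)=309/1928, b=Δ0−h0·(2M0+M1)/6=-791/482
seg 1: a=3, c=M1/2=927/964, d=(M2−M1)/(6·2)=-581/1928, b=Δ1−h1·(2M1+M2)/6=68/241
seg 2: a=5, c=M2/2=-204/241, d=(M3−M2)/(6·1)=-803/482, b=Δ2−h2·(2M2+M3)/6=247/482
seg 3: a=3, c=M3/2=-2817/482, d=(M4−M3)/(6·1)=1939/482, b=Δ3−h3·(2M3+M4)/6=-1489/241
seg 4: a=-5, c=M4/2=1500/241, d=(M5−M4)/(6·2)=-250/241, b=Δ4−h4·(2M4+M5)/6=-2795/482
t_q=17/4 → seg 2, τ=1/4; S=5+247/482·τ+-204/241·τ²+-803/482·τ³=155757/30848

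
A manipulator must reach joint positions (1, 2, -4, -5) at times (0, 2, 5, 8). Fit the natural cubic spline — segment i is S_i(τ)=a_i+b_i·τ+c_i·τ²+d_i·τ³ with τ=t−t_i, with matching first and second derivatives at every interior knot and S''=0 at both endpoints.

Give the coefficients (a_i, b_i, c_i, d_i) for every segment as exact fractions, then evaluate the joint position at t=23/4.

Δ: Δ0=1/2, Δ1=-2, Δ2=-1/3
row 1: diag=10, rhs=-15; c'=3/10, d'=-3/2
row 2: denom=12−3·3/10=111/10; d'=(10−3·-3/2)/(111/10)=145/111
back: M2=145/111
back: M1=-3/2−3/10·145/111=-70/37
M: M0=0, M1=-70/37, M2=145/111, M3=0
seg 0: a=1, c=M0/2=0, d=(M1−M0)/(6·2)=-35/222, b=Δ0−h0·(2M0+M1)/6=251/222
seg 1: a=2, c=M1/2=-35/37, d=(M2−M1)/(6·3)=355/1998, b=Δ1−h1·(2M1+M2)/6=-169/222
seg 2: a=-4, c=M2/2=145/222, d=(M3−M2)/(6·3)=-145/1998, b=Δ2−h2·(2M2+M3)/6=-182/111
t_q=23/4 → seg 2, τ=3/4; S=-4+-182/111·τ+145/222·τ²+-145/1998·τ³=-23173/4736

  seg 0: a=1 b=251/222 c=0 d=-35/222
  seg 1: a=2 b=-169/222 c=-35/37 d=355/1998
  seg 2: a=-4 b=-182/111 c=145/222 d=-145/1998
S(23/4) = -23173/4736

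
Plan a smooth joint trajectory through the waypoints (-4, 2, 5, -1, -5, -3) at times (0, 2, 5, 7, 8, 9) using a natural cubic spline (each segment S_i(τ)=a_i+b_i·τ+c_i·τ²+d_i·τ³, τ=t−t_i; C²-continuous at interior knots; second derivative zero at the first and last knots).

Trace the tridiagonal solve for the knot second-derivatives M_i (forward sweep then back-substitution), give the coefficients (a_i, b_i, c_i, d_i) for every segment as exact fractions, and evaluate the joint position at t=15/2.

  seg 0: a=-4 b=6223/1933 c=0 d=-106/1933
  seg 1: a=2 b=4951/1933 c=-636/1933 d=-370/5799
  seg 2: a=5 b=-2195/1933 c=-1746/1933 d=-28/1933
  seg 3: a=-1 b=-9515/1933 c=-1914/1933 d=3697/1933
  seg 4: a=-5 b=-2252/1933 c=9177/1933 d=-3059/1933
S(15/2) = -53655/15464

Δ: Δ0=3, Δ1=1, Δ2=-3, Δ3=-4, Δ4=2
row 1: diag=10, rhs=-12; c'=3/10, d'=-6/5
row 2: denom=10−3·3/10=91/10; d'=(-24−3·-6/5)/(91/10)=-204/91
row 3: denom=6−2·20/91=506/91; d'=(-6−2·-204/91)/(506/91)=-3/11
row 4: denom=4−1·91/506=1933/506; d'=(36−1·-3/11)/(1933/506)=18354/1933
back: M4=18354/1933
back: M3=-3/11−91/506·18354/1933=-3828/1933
back: M2=-204/91−20/91·-3828/1933=-3492/1933
back: M1=-6/5−3/10·-3492/1933=-1272/1933
M: M0=0, M1=-1272/1933, M2=-3492/1933, M3=-3828/1933, M4=18354/1933, M5=0
seg 0: a=-4, c=M0/2=0, d=(M1−M0)/(6·2)=-106/1933, b=Δ0−h0·(2M0+M1)/6=6223/1933
seg 1: a=2, c=M1/2=-636/1933, d=(M2−M1)/(6·3)=-370/5799, b=Δ1−h1·(2M1+M2)/6=4951/1933
seg 2: a=5, c=M2/2=-1746/1933, d=(M3−M2)/(6·2)=-28/1933, b=Δ2−h2·(2M2+M3)/6=-2195/1933
seg 3: a=-1, c=M3/2=-1914/1933, d=(M4−M3)/(6·1)=3697/1933, b=Δ3−h3·(2M3+M4)/6=-9515/1933
seg 4: a=-5, c=M4/2=9177/1933, d=(M5−M4)/(6·1)=-3059/1933, b=Δ4−h4·(2M4+M5)/6=-2252/1933
t_q=15/2 → seg 3, τ=1/2; S=-1+-9515/1933·τ+-1914/1933·τ²+3697/1933·τ³=-53655/15464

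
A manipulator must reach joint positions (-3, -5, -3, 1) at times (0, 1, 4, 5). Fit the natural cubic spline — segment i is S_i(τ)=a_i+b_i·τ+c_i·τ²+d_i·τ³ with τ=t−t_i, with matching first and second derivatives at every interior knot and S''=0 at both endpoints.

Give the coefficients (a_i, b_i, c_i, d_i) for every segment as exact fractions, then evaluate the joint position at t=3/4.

Δ: Δ0=-2, Δ1=2/3, Δ2=4
row 1: diag=8, rhs=16; c'=3/8, d'=2
row 2: denom=8−3·3/8=55/8; d'=(20−3·2)/(55/8)=112/55
back: M2=112/55
back: M1=2−3/8·112/55=68/55
M: M0=0, M1=68/55, M2=112/55, M3=0
seg 0: a=-3, c=M0/2=0, d=(M1−M0)/(6·1)=34/165, b=Δ0−h0·(2M0+M1)/6=-364/165
seg 1: a=-5, c=M1/2=34/55, d=(M2−M1)/(6·3)=2/45, b=Δ1−h1·(2M1+M2)/6=-262/165
seg 2: a=-3, c=M2/2=56/55, d=(M3−M2)/(6·1)=-56/165, b=Δ2−h2·(2M2+M3)/6=548/165
t_q=3/4 → seg 0, τ=3/4; S=-3+-364/165·τ+0·τ²+34/165·τ³=-8039/1760

  seg 0: a=-3 b=-364/165 c=0 d=34/165
  seg 1: a=-5 b=-262/165 c=34/55 d=2/45
  seg 2: a=-3 b=548/165 c=56/55 d=-56/165
S(3/4) = -8039/1760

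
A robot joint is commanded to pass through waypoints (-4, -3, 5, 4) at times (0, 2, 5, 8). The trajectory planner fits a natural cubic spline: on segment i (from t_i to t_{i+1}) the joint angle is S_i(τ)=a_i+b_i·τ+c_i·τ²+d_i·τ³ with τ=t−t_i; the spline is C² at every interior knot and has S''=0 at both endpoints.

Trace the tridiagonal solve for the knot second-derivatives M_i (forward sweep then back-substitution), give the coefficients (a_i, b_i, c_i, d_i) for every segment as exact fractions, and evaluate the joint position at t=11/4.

  seg 0: a=-4 b=-29/222 c=0 d=35/222
  seg 1: a=-3 b=391/222 c=35/37 d=-143/666
  seg 2: a=5 b=182/111 c=-73/74 d=73/666
S(11/4) = -5861/4736

Δ: Δ0=1/2, Δ1=8/3, Δ2=-1/3
row 1: diag=10, rhs=13; c'=3/10, d'=13/10
row 2: denom=12−3·3/10=111/10; d'=(-18−3·13/10)/(111/10)=-73/37
back: M2=-73/37
back: M1=13/10−3/10·-73/37=70/37
M: M0=0, M1=70/37, M2=-73/37, M3=0
seg 0: a=-4, c=M0/2=0, d=(M1−M0)/(6·2)=35/222, b=Δ0−h0·(2M0+M1)/6=-29/222
seg 1: a=-3, c=M1/2=35/37, d=(M2−M1)/(6·3)=-143/666, b=Δ1−h1·(2M1+M2)/6=391/222
seg 2: a=5, c=M2/2=-73/74, d=(M3−M2)/(6·3)=73/666, b=Δ2−h2·(2M2+M3)/6=182/111
t_q=11/4 → seg 1, τ=3/4; S=-3+391/222·τ+35/37·τ²+-143/666·τ³=-5861/4736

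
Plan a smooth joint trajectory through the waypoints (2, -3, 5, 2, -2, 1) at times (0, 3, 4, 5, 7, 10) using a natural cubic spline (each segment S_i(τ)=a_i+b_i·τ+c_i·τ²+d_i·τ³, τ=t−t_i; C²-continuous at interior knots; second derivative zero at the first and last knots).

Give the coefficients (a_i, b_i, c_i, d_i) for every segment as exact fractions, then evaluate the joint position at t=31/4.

Δ: Δ0=-5/3, Δ1=8, Δ2=-3, Δ3=-2, Δ4=1
row 1: diag=8, rhs=58; c'=1/8, d'=29/4
row 2: denom=4−1·1/8=31/8; d'=(-66−1·29/4)/(31/8)=-586/31
row 3: denom=6−1·8/31=178/31; d'=(6−1·-586/31)/(178/31)=386/89
row 4: denom=10−2·31/89=828/89; d'=(18−2·386/89)/(828/89)=415/414
back: M4=415/414
back: M3=386/89−31/89·415/414=1651/414
back: M2=-586/31−8/31·1651/414=-4126/207
back: M1=29/4−1/8·-4126/207=4033/414
M: M0=0, M1=4033/414, M2=-4126/207, M3=1651/414, M4=415/414, M5=0
seg 0: a=2, c=M0/2=0, d=(M1−M0)/(6·3)=4033/7452, b=Δ0−h0·(2M0+M1)/6=-5413/828
seg 1: a=-3, c=M1/2=4033/828, d=(M2−M1)/(6·1)=-455/92, b=Δ1−h1·(2M1+M2)/6=3343/414
seg 2: a=5, c=M2/2=-2063/207, d=(M3−M2)/(6·1)=3301/828, b=Δ2−h2·(2M2+M3)/6=2467/828
seg 3: a=2, c=M3/2=1651/828, d=(M4−M3)/(6·2)=-103/414, b=Δ3−h3·(2M3+M4)/6=-689/138
seg 4: a=-2, c=M4/2=415/828, d=(M5−M4)/(6·3)=-415/7452, b=Δ4−h4·(2M4+M5)/6=-1/414
t_q=31/4 → seg 4, τ=3/4; S=-2+-1/414·τ+415/828·τ²+-415/7452·τ³=-10265/5888

  seg 0: a=2 b=-5413/828 c=0 d=4033/7452
  seg 1: a=-3 b=3343/414 c=4033/828 d=-455/92
  seg 2: a=5 b=2467/828 c=-2063/207 d=3301/828
  seg 3: a=2 b=-689/138 c=1651/828 d=-103/414
  seg 4: a=-2 b=-1/414 c=415/828 d=-415/7452
S(31/4) = -10265/5888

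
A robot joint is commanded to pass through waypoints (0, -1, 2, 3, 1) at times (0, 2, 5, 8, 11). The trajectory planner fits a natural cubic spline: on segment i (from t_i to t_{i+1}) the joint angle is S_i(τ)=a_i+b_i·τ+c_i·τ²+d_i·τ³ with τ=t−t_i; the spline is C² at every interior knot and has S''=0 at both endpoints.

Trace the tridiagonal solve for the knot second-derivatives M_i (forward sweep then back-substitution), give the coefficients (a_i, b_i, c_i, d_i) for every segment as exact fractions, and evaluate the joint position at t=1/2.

  seg 0: a=0 b=-176/207 c=0 d=145/1656
  seg 1: a=-1 b=83/414 c=145/276 d=-643/7452
  seg 2: a=2 b=847/828 c=-52/207 d=53/7452
  seg 3: a=3 b=-121/414 c=-155/828 d=155/7452
S(1/2) = -1829/4416

Δ: Δ0=-1/2, Δ1=1, Δ2=1/3, Δ3=-2/3
row 1: diag=10, rhs=9; c'=3/10, d'=9/10
row 2: denom=12−3·3/10=111/10; d'=(-4−3·9/10)/(111/10)=-67/111
row 3: denom=12−3·10/37=414/37; d'=(-6−3·-67/111)/(414/37)=-155/414
back: M3=-155/414
back: M2=-67/111−10/37·-155/414=-104/207
back: M1=9/10−3/10·-104/207=145/138
M: M0=0, M1=145/138, M2=-104/207, M3=-155/414, M4=0
seg 0: a=0, c=M0/2=0, d=(M1−M0)/(6·2)=145/1656, b=Δ0−h0·(2M0+M1)/6=-176/207
seg 1: a=-1, c=M1/2=145/276, d=(M2−M1)/(6·3)=-643/7452, b=Δ1−h1·(2M1+M2)/6=83/414
seg 2: a=2, c=M2/2=-52/207, d=(M3−M2)/(6·3)=53/7452, b=Δ2−h2·(2M2+M3)/6=847/828
seg 3: a=3, c=M3/2=-155/828, d=(M4−M3)/(6·3)=155/7452, b=Δ3−h3·(2M3+M4)/6=-121/414
t_q=1/2 → seg 0, τ=1/2; S=0+-176/207·τ+0·τ²+145/1656·τ³=-1829/4416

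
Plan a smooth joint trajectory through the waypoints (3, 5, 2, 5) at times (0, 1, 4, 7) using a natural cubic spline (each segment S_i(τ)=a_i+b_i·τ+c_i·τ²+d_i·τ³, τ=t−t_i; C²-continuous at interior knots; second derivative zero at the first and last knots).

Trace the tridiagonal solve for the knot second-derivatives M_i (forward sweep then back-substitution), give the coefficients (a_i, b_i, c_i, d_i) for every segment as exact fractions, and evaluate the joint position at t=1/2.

Δ: Δ0=2, Δ1=-1, Δ2=1
row 1: diag=8, rhs=-18; c'=3/8, d'=-9/4
row 2: denom=12−3·3/8=87/8; d'=(12−3·-9/4)/(87/8)=50/29
back: M2=50/29
back: M1=-9/4−3/8·50/29=-84/29
M: M0=0, M1=-84/29, M2=50/29, M3=0
seg 0: a=3, c=M0/2=0, d=(M1−M0)/(6·1)=-14/29, b=Δ0−h0·(2M0+M1)/6=72/29
seg 1: a=5, c=M1/2=-42/29, d=(M2−M1)/(6·3)=67/261, b=Δ1−h1·(2M1+M2)/6=30/29
seg 2: a=2, c=M2/2=25/29, d=(M3−M2)/(6·3)=-25/261, b=Δ2−h2·(2M2+M3)/6=-21/29
t_q=1/2 → seg 0, τ=1/2; S=3+72/29·τ+0·τ²+-14/29·τ³=485/116

  seg 0: a=3 b=72/29 c=0 d=-14/29
  seg 1: a=5 b=30/29 c=-42/29 d=67/261
  seg 2: a=2 b=-21/29 c=25/29 d=-25/261
S(1/2) = 485/116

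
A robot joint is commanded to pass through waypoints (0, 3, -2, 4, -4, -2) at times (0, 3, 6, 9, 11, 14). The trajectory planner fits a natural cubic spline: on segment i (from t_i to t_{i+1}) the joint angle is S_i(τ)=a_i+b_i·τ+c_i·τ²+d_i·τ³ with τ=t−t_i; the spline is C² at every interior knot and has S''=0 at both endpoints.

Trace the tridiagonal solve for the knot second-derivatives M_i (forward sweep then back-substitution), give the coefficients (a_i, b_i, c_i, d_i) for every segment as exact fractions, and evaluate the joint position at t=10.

Δ: Δ0=1, Δ1=-5/3, Δ2=2, Δ3=-4, Δ4=2/3
row 1: diag=12, rhs=-16; c'=1/4, d'=-4/3
row 2: denom=12−3·1/4=45/4; d'=(22−3·-4/3)/(45/4)=104/45
row 3: denom=10−3·4/15=46/5; d'=(-36−3·104/45)/(46/5)=-14/3
row 4: denom=10−2·5/23=220/23; d'=(28−2·-14/3)/(220/23)=644/165
back: M4=644/165
back: M3=-14/3−5/23·644/165=-182/33
back: M2=104/45−4/15·-182/33=208/55
back: M1=-4/3−1/4·208/55=-376/165
M: M0=0, M1=-376/165, M2=208/55, M3=-182/33, M4=644/165, M5=0
seg 0: a=0, c=M0/2=0, d=(M1−M0)/(6·3)=-188/1485, b=Δ0−h0·(2M0+M1)/6=353/165
seg 1: a=3, c=M1/2=-188/165, d=(M2−M1)/(6·3)=100/297, b=Δ1−h1·(2M1+M2)/6=-211/165
seg 2: a=-2, c=M2/2=104/55, d=(M3−M2)/(6·3)=-767/1485, b=Δ2−h2·(2M2+M3)/6=161/165
seg 3: a=4, c=M3/2=-91/33, d=(M4−M3)/(6·2)=259/330, b=Δ3−h3·(2M3+M4)/6=-268/165
seg 4: a=-4, c=M4/2=322/165, d=(M5−M4)/(6·3)=-322/1485, b=Δ4−h4·(2M4+M5)/6=-178/55
t_q=10 → seg 3, τ=1; S=4+-268/165·τ+-91/33·τ²+259/330·τ³=133/330

  seg 0: a=0 b=353/165 c=0 d=-188/1485
  seg 1: a=3 b=-211/165 c=-188/165 d=100/297
  seg 2: a=-2 b=161/165 c=104/55 d=-767/1485
  seg 3: a=4 b=-268/165 c=-91/33 d=259/330
  seg 4: a=-4 b=-178/55 c=322/165 d=-322/1485
S(10) = 133/330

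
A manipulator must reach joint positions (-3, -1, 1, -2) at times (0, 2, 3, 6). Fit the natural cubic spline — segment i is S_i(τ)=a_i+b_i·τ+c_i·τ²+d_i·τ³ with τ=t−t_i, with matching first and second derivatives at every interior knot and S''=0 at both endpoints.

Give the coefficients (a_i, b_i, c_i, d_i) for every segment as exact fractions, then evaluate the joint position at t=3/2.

Δ: Δ0=1, Δ1=2, Δ2=-1
row 1: diag=6, rhs=6; c'=1/6, d'=1
row 2: denom=8−1·1/6=47/6; d'=(-18−1·1)/(47/6)=-114/47
back: M2=-114/47
back: M1=1−1/6·-114/47=66/47
M: M0=0, M1=66/47, M2=-114/47, M3=0
seg 0: a=-3, c=M0/2=0, d=(M1−M0)/(6·2)=11/94, b=Δ0−h0·(2M0+M1)/6=25/47
seg 1: a=-1, c=M1/2=33/47, d=(M2−M1)/(6·1)=-30/47, b=Δ1−h1·(2M1+M2)/6=91/47
seg 2: a=1, c=M2/2=-57/47, d=(M3−M2)/(6·3)=19/141, b=Δ2−h2·(2M2+M3)/6=67/47
t_q=3/2 → seg 0, τ=3/2; S=-3+25/47·τ+0·τ²+11/94·τ³=-1359/752

  seg 0: a=-3 b=25/47 c=0 d=11/94
  seg 1: a=-1 b=91/47 c=33/47 d=-30/47
  seg 2: a=1 b=67/47 c=-57/47 d=19/141
S(3/2) = -1359/752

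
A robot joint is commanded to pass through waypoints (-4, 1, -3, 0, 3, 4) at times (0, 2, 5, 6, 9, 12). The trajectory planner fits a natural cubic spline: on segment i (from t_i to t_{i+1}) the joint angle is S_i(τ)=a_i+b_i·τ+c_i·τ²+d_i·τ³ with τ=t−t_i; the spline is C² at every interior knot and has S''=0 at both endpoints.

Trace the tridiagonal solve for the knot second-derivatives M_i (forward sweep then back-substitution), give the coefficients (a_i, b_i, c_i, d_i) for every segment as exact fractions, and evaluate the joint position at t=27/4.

  seg 0: a=-4 b=15187/4038 c=0 d=-1273/4038
  seg 1: a=1 b=-89/4038 c=-1273/673 d=5873/12114
  seg 2: a=-3 b=3470/2019 c=3327/1346 d=-4807/4038
  seg 3: a=0 b=12481/4038 c=-740/673 d=4877/36342
  seg 4: a=3 b=236/2019 c=437/4038 d=-437/36342
S(27/4) = 151293/86144

Δ: Δ0=5/2, Δ1=-4/3, Δ2=3, Δ3=1, Δ4=1/3
row 1: diag=10, rhs=-23; c'=3/10, d'=-23/10
row 2: denom=8−3·3/10=71/10; d'=(26−3·-23/10)/(71/10)=329/71
row 3: denom=8−1·10/71=558/71; d'=(-12−1·329/71)/(558/71)=-1181/558
row 4: denom=12−3·71/186=673/62; d'=(-4−3·-1181/558)/(673/62)=437/2019
back: M4=437/2019
back: M3=-1181/558−71/186·437/2019=-1480/673
back: M2=329/71−10/71·-1480/673=3327/673
back: M1=-23/10−3/10·3327/673=-2546/673
M: M0=0, M1=-2546/673, M2=3327/673, M3=-1480/673, M4=437/2019, M5=0
seg 0: a=-4, c=M0/2=0, d=(M1−M0)/(6·2)=-1273/4038, b=Δ0−h0·(2M0+M1)/6=15187/4038
seg 1: a=1, c=M1/2=-1273/673, d=(M2−M1)/(6·3)=5873/12114, b=Δ1−h1·(2M1+M2)/6=-89/4038
seg 2: a=-3, c=M2/2=3327/1346, d=(M3−M2)/(6·1)=-4807/4038, b=Δ2−h2·(2M2+M3)/6=3470/2019
seg 3: a=0, c=M3/2=-740/673, d=(M4−M3)/(6·3)=4877/36342, b=Δ3−h3·(2M3+M4)/6=12481/4038
seg 4: a=3, c=M4/2=437/4038, d=(M5−M4)/(6·3)=-437/36342, b=Δ4−h4·(2M4+M5)/6=236/2019
t_q=27/4 → seg 3, τ=3/4; S=0+12481/4038·τ+-740/673·τ²+4877/36342·τ³=151293/86144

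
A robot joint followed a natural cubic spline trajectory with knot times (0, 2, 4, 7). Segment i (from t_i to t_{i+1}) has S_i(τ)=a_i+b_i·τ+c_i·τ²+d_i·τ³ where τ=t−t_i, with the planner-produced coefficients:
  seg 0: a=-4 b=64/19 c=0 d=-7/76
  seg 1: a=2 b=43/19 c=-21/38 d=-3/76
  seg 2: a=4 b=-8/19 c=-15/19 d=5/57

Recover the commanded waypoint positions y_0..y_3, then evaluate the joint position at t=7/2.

y_0 = S_0(0) = a_0 = -4
y_1 = S_1(0) = a_1 = 2
y_2 = S_2(0) = a_2 = 4
y_3 = S_2(3) = -2
t_q=7/2 is in segment 1 (τ=3/2); S_1(τ)=2443/608

y_0=-4 y_1=2 y_2=4 y_3=-2
S(7/2) = 2443/608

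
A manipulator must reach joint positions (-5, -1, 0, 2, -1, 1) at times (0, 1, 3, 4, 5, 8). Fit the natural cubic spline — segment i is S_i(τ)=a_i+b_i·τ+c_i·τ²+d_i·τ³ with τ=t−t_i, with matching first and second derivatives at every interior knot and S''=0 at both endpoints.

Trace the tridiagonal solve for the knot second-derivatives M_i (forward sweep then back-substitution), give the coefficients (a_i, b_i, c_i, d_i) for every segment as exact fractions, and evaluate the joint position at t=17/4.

Δ: Δ0=4, Δ1=1/2, Δ2=2, Δ3=-3, Δ4=2/3
row 1: diag=6, rhs=-21; c'=1/3, d'=-7/2
row 2: denom=6−2·1/3=16/3; d'=(9−2·-7/2)/(16/3)=3
row 3: denom=4−1·3/16=61/16; d'=(-30−1·3)/(61/16)=-528/61
row 4: denom=8−1·16/61=472/61; d'=(22−1·-528/61)/(472/61)=935/236
back: M4=935/236
back: M3=-528/61−16/61·935/236=-572/59
back: M2=3−3/16·-572/59=1137/236
back: M1=-7/2−1/3·1137/236=-1205/236
M: M0=0, M1=-1205/236, M2=1137/236, M3=-572/59, M4=935/236, M5=0
seg 0: a=-5, c=M0/2=0, d=(M1−M0)/(6·1)=-1205/1416, b=Δ0−h0·(2M0+M1)/6=6869/1416
seg 1: a=-1, c=M1/2=-1205/472, d=(M2−M1)/(6·2)=1171/1416, b=Δ1−h1·(2M1+M2)/6=1627/708
seg 2: a=0, c=M2/2=1137/472, d=(M3−M2)/(6·1)=-3425/1416, b=Δ2−h2·(2M2+M3)/6=1423/708
seg 3: a=2, c=M3/2=-286/59, d=(M4−M3)/(6·1)=3223/1416, b=Δ3−h3·(2M3+M4)/6=-607/1416
seg 4: a=-1, c=M4/2=935/472, d=(M5−M4)/(6·3)=-935/4248, b=Δ4−h4·(2M4+M5)/6=-2333/708
t_q=17/4 → seg 3, τ=1/4; S=2+-607/1416·τ+-286/59·τ²+3223/1416·τ³=49101/30208

  seg 0: a=-5 b=6869/1416 c=0 d=-1205/1416
  seg 1: a=-1 b=1627/708 c=-1205/472 d=1171/1416
  seg 2: a=0 b=1423/708 c=1137/472 d=-3425/1416
  seg 3: a=2 b=-607/1416 c=-286/59 d=3223/1416
  seg 4: a=-1 b=-2333/708 c=935/472 d=-935/4248
S(17/4) = 49101/30208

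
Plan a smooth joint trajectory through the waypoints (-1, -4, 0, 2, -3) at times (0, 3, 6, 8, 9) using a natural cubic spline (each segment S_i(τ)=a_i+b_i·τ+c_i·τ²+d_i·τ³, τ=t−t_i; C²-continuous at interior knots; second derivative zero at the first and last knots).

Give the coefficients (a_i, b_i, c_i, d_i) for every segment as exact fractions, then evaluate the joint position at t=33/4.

Δ: Δ0=-1, Δ1=4/3, Δ2=1, Δ3=-5
row 1: diag=12, rhs=14; c'=1/4, d'=7/6
row 2: denom=10−3·1/4=37/4; d'=(-2−3·7/6)/(37/4)=-22/37
row 3: denom=6−2·8/37=206/37; d'=(-36−2·-22/37)/(206/37)=-644/103
back: M3=-644/103
back: M2=-22/37−8/37·-644/103=78/103
back: M1=7/6−1/4·78/103=302/309
M: M0=0, M1=302/309, M2=78/103, M3=-644/103, M4=0
seg 0: a=-1, c=M0/2=0, d=(M1−M0)/(6·3)=151/2781, b=Δ0−h0·(2M0+M1)/6=-460/309
seg 1: a=-4, c=M1/2=151/309, d=(M2−M1)/(6·3)=-34/2781, b=Δ1−h1·(2M1+M2)/6=-7/309
seg 2: a=0, c=M2/2=39/103, d=(M3−M2)/(6·2)=-361/618, b=Δ2−h2·(2M2+M3)/6=797/309
seg 3: a=2, c=M3/2=-322/103, d=(M4−M3)/(6·1)=322/309, b=Δ3−h3·(2M3+M4)/6=-901/309
t_q=33/4 → seg 3, τ=1/4; S=2+-901/309·τ+-322/103·τ²+322/309·τ³=3599/3296

  seg 0: a=-1 b=-460/309 c=0 d=151/2781
  seg 1: a=-4 b=-7/309 c=151/309 d=-34/2781
  seg 2: a=0 b=797/309 c=39/103 d=-361/618
  seg 3: a=2 b=-901/309 c=-322/103 d=322/309
S(33/4) = 3599/3296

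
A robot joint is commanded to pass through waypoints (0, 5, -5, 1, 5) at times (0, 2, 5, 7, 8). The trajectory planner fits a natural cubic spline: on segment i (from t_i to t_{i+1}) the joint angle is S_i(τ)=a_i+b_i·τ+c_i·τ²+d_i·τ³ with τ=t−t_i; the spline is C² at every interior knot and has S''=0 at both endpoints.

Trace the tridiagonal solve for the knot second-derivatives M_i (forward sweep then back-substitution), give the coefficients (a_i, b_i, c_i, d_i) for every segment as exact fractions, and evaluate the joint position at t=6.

Δ: Δ0=5/2, Δ1=-10/3, Δ2=3, Δ3=4
row 1: diag=10, rhs=-35; c'=3/10, d'=-7/2
row 2: denom=10−3·3/10=91/10; d'=(38−3·-7/2)/(91/10)=485/91
row 3: denom=6−2·20/91=506/91; d'=(6−2·485/91)/(506/91)=-212/253
back: M3=-212/253
back: M2=485/91−20/91·-212/253=1395/253
back: M1=-7/2−3/10·1395/253=-1304/253
M: M0=0, M1=-1304/253, M2=1395/253, M3=-212/253, M4=0
seg 0: a=0, c=M0/2=0, d=(M1−M0)/(6·2)=-326/759, b=Δ0−h0·(2M0+M1)/6=6403/1518
seg 1: a=5, c=M1/2=-652/253, d=(M2−M1)/(6·3)=2699/4554, b=Δ1−h1·(2M1+M2)/6=-1421/1518
seg 2: a=-5, c=M2/2=1395/506, d=(M3−M2)/(6·2)=-1607/3036, b=Δ2−h2·(2M2+M3)/6=-301/759
seg 3: a=1, c=M3/2=-106/253, d=(M4−M3)/(6·1)=106/759, b=Δ3−h3·(2M3+M4)/6=3248/759
t_q=6 → seg 2, τ=1; S=-5+-301/759·τ+1395/506·τ²+-1607/3036·τ³=-3207/1012

  seg 0: a=0 b=6403/1518 c=0 d=-326/759
  seg 1: a=5 b=-1421/1518 c=-652/253 d=2699/4554
  seg 2: a=-5 b=-301/759 c=1395/506 d=-1607/3036
  seg 3: a=1 b=3248/759 c=-106/253 d=106/759
S(6) = -3207/1012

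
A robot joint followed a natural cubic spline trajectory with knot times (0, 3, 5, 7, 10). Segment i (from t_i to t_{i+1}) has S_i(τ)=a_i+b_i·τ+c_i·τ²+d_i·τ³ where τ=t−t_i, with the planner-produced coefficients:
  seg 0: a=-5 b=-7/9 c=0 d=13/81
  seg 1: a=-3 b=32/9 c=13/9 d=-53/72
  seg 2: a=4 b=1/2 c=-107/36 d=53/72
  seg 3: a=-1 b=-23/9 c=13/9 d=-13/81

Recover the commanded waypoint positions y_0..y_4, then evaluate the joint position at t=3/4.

y_0=-5 y_1=-3 y_2=4 y_3=-1 y_4=0
S(3/4) = -353/64

y_0 = S_0(0) = a_0 = -5
y_1 = S_1(0) = a_1 = -3
y_2 = S_2(0) = a_2 = 4
y_3 = S_3(0) = a_3 = -1
y_4 = S_3(3) = 0
t_q=3/4 is in segment 0 (τ=3/4); S_0(τ)=-353/64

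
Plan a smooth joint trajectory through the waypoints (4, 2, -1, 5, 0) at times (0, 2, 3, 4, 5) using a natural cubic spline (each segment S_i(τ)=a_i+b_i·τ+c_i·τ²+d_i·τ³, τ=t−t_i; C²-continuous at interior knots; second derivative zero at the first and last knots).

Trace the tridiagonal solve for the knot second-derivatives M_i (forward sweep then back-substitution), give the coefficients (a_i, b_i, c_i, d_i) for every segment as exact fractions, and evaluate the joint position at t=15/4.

Δ: Δ0=-1, Δ1=-3, Δ2=6, Δ3=-5
row 1: diag=6, rhs=-12; c'=1/6, d'=-2
row 2: denom=4−1·1/6=23/6; d'=(54−1·-2)/(23/6)=336/23
row 3: denom=4−1·6/23=86/23; d'=(-66−1·336/23)/(86/23)=-927/43
back: M3=-927/43
back: M2=336/23−6/23·-927/43=870/43
back: M1=-2−1/6·870/43=-231/43
M: M0=0, M1=-231/43, M2=870/43, M3=-927/43, M4=0
seg 0: a=4, c=M0/2=0, d=(M1−M0)/(6·2)=-77/172, b=Δ0−h0·(2M0+M1)/6=34/43
seg 1: a=2, c=M1/2=-231/86, d=(M2−M1)/(6·1)=367/86, b=Δ1−h1·(2M1+M2)/6=-197/43
seg 2: a=-1, c=M2/2=435/43, d=(M3−M2)/(6·1)=-599/86, b=Δ2−h2·(2M2+M3)/6=245/86
seg 3: a=5, c=M3/2=-927/86, d=(M4−M3)/(6·1)=309/86, b=Δ3−h3·(2M3+M4)/6=94/43
t_q=15/4 → seg 2, τ=3/4; S=-1+245/86·τ+435/43·τ²+-599/86·τ³=21403/5504

  seg 0: a=4 b=34/43 c=0 d=-77/172
  seg 1: a=2 b=-197/43 c=-231/86 d=367/86
  seg 2: a=-1 b=245/86 c=435/43 d=-599/86
  seg 3: a=5 b=94/43 c=-927/86 d=309/86
S(15/4) = 21403/5504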